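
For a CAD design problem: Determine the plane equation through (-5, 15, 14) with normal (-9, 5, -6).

The plane through P with normal n = (a, b, c) satisfies n·(r - P) = 0,
i.e. ax + by + cz = a·x₀ + b·y₀ + c·z₀.
d = (-9)·(-5) + 5·15 + (-6)·14
  = 45 + 75 - 84
  = 36
Equation: -9x + 5y - 6z = 36

-9x + 5y - 6z = 36


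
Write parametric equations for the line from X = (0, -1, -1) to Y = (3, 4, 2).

Direction vector d = Y - X = (3 + 0, 4 + 1, 2 + 1) = (3, 5, 3)
Parametric form r = X + t·d:
x = 0 + 3t, y = -1 + 5t, z = -1 + 3t

x = 0 + 3t, y = -1 + 5t, z = -1 + 3t


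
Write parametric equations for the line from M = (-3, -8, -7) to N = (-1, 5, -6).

Direction vector d = N - M = (-1 + 3, 5 + 8, -6 + 7) = (2, 13, 1)
Parametric form r = M + t·d:
x = -3 + 2t, y = -8 + 13t, z = -7 + t

x = -3 + 2t, y = -8 + 13t, z = -7 + t


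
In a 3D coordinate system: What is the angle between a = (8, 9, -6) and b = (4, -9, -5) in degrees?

a·b = 8·4 + 9·(-9) + (-6)·(-5) = 32 - 81 + 30 = -19
|a| = √(8² + 9² + (-6)²) = √181 ≈ 13.45
|b| = √(4² + (-9)² + (-5)²) = √122 ≈ 11.05
cos θ = (a·b)/(|a||b|) = -19/(13.45·11.05) ≈ -0.1279
θ = arccos(-0.1279) ≈ 97.35°

97.35°


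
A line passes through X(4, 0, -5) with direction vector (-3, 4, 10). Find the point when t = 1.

P(t) = X + t·d
  = (4 + (-3)·1, 0 + 4·1, -5 + 10·1)
  = (4 - 3, 0 + 4, -5 + 10)
  = (1, 4, 5)

(1, 4, 5)


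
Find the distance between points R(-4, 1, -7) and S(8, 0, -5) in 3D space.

d = √[(x₂-x₁)² + (y₂-y₁)² + (z₂-z₁)²]
  = √[12² + (-1)² + 2²]
  = √[144 + 1 + 4]
  = √149
  ≈ 12.21

12.21


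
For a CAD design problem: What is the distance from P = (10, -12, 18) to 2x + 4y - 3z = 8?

distance = |a·x₀ + b·y₀ + c·z₀ - d| / √(a² + b² + c²)
  = |2·10 + 4·(-12) + (-3)·18 - 8| / √(2² + 4² + (-3)²)
  = |20 - 48 - 54 - 8| / √(4 + 16 + 9)
  = |-90| / √29
  = 90 / 5.385
  ≈ 16.71

16.71


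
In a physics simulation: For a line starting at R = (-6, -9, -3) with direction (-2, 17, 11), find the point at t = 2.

P(t) = R + t·d
  = (-6 + (-2)·2, -9 + 17·2, -3 + 11·2)
  = (-6 - 4, -9 + 34, -3 + 22)
  = (-10, 25, 19)

(-10, 25, 19)


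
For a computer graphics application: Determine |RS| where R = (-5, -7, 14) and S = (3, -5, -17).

d = √[(x₂-x₁)² + (y₂-y₁)² + (z₂-z₁)²]
  = √[8² + 2² + (-31)²]
  = √[64 + 4 + 961]
  = √1029
  ≈ 32.08

32.08


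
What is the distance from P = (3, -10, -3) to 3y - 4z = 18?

distance = |a·x₀ + b·y₀ + c·z₀ - d| / √(a² + b² + c²)
  = |0·3 + 3·(-10) + (-4)·(-3) - 18| / √(0² + 3² + (-4)²)
  = |0 - 30 + 12 - 18| / √(0 + 9 + 16)
  = |-36| / √25
  = 36 / 5
  ≈ 7.2

7.2


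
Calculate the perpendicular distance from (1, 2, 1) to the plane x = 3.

distance = |a·x₀ + b·y₀ + c·z₀ - d| / √(a² + b² + c²)
  = |1·1 + 0·2 + 0·1 - 3| / √(1² + 0² + 0²)
  = |1 + 0 + 0 - 3| / √(1 + 0 + 0)
  = |-2| / √1
  = 2 / 1
  ≈ 2

2


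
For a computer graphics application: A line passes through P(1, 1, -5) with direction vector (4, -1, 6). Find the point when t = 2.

P(t) = P + t·d
  = (1 + 4·2, 1 + (-1)·2, -5 + 6·2)
  = (1 + 8, 1 - 2, -5 + 12)
  = (9, -1, 7)

(9, -1, 7)


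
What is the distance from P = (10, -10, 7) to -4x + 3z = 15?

distance = |a·x₀ + b·y₀ + c·z₀ - d| / √(a² + b² + c²)
  = |(-4)·10 + 0·(-10) + 3·7 - 15| / √((-4)² + 0² + 3²)
  = |-40 + 0 + 21 - 15| / √(16 + 0 + 9)
  = |-34| / √25
  = 34 / 5
  ≈ 6.8

6.8


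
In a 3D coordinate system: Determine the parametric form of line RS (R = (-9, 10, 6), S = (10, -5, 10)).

Direction vector d = S - R = (10 + 9, -5 - 10, 10 - 6) = (19, -15, 4)
Parametric form r = R + t·d:
x = -9 + 19t, y = 10 - 15t, z = 6 + 4t

x = -9 + 19t, y = 10 - 15t, z = 6 + 4t


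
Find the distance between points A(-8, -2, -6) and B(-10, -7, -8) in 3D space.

d = √[(x₂-x₁)² + (y₂-y₁)² + (z₂-z₁)²]
  = √[(-2)² + (-5)² + (-2)²]
  = √[4 + 25 + 4]
  = √33
  ≈ 5.745

5.745


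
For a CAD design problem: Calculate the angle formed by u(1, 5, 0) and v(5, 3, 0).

u·v = 1·5 + 5·3 + 0·0 = 5 + 15 + 0 = 20
|u| = √(1² + 5² + 0²) = √26 ≈ 5.099
|v| = √(5² + 3² + 0²) = √34 ≈ 5.831
cos θ = (u·v)/(|u||v|) = 20/(5.099·5.831) ≈ 0.6727
θ = arccos(0.6727) ≈ 47.73°

47.73°


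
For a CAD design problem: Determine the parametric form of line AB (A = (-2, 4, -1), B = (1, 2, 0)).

Direction vector d = B - A = (1 + 2, 2 - 4, 0 + 1) = (3, -2, 1)
Parametric form r = A + t·d:
x = -2 + 3t, y = 4 - 2t, z = -1 + t

x = -2 + 3t, y = 4 - 2t, z = -1 + t


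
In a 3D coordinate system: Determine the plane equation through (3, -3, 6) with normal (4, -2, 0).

The plane through P with normal n = (a, b, c) satisfies n·(r - P) = 0,
i.e. ax + by + cz = a·x₀ + b·y₀ + c·z₀.
d = 4·3 + (-2)·(-3) + 0·6
  = 12 + 6 + 0
  = 18
Equation: 4x - 2y = 18

4x - 2y = 18


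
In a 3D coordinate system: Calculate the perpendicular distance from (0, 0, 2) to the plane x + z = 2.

distance = |a·x₀ + b·y₀ + c·z₀ - d| / √(a² + b² + c²)
  = |1·0 + 0·0 + 1·2 - 2| / √(1² + 0² + 1²)
  = |0 + 0 + 2 - 2| / √(1 + 0 + 1)
  = |0| / √2
  = 0 / 1.414
  ≈ 0

0


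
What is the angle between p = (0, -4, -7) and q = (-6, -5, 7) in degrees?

p·q = 0·(-6) + (-4)·(-5) + (-7)·7 = 0 + 20 - 49 = -29
|p| = √(0² + (-4)² + (-7)²) = √65 ≈ 8.062
|q| = √((-6)² + (-5)² + 7²) = √110 ≈ 10.49
cos θ = (p·q)/(|p||q|) = -29/(8.062·10.49) ≈ -0.343
θ = arccos(-0.343) ≈ 110.1°

110.1°


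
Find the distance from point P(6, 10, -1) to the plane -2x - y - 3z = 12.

distance = |a·x₀ + b·y₀ + c·z₀ - d| / √(a² + b² + c²)
  = |(-2)·6 + (-1)·10 + (-3)·(-1) - 12| / √((-2)² + (-1)² + (-3)²)
  = |-12 - 10 + 3 - 12| / √(4 + 1 + 9)
  = |-31| / √14
  = 31 / 3.742
  ≈ 8.285

8.285


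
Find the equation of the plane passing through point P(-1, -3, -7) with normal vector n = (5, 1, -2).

The plane through P with normal n = (a, b, c) satisfies n·(r - P) = 0,
i.e. ax + by + cz = a·x₀ + b·y₀ + c·z₀.
d = 5·(-1) + 1·(-3) + (-2)·(-7)
  = -5 - 3 + 14
  = 6
Equation: 5x + y - 2z = 6

5x + y - 2z = 6


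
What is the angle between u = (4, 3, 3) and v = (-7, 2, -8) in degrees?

u·v = 4·(-7) + 3·2 + 3·(-8) = -28 + 6 - 24 = -46
|u| = √(4² + 3² + 3²) = √34 ≈ 5.831
|v| = √((-7)² + 2² + (-8)²) = √117 ≈ 10.82
cos θ = (u·v)/(|u||v|) = -46/(5.831·10.82) ≈ -0.7293
θ = arccos(-0.7293) ≈ 136.8°

136.8°


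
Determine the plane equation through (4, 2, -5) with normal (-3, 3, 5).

The plane through P with normal n = (a, b, c) satisfies n·(r - P) = 0,
i.e. ax + by + cz = a·x₀ + b·y₀ + c·z₀.
d = (-3)·4 + 3·2 + 5·(-5)
  = -12 + 6 - 25
  = -31
Equation: -3x + 3y + 5z = -31

-3x + 3y + 5z = -31


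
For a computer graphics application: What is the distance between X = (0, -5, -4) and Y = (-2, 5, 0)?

d = √[(x₂-x₁)² + (y₂-y₁)² + (z₂-z₁)²]
  = √[(-2)² + 10² + 4²]
  = √[4 + 100 + 16]
  = √120
  ≈ 10.95

10.95


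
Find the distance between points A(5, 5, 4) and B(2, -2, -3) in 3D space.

d = √[(x₂-x₁)² + (y₂-y₁)² + (z₂-z₁)²]
  = √[(-3)² + (-7)² + (-7)²]
  = √[9 + 49 + 49]
  = √107
  ≈ 10.34

10.34


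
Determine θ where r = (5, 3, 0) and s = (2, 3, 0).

r·s = 5·2 + 3·3 + 0·0 = 10 + 9 + 0 = 19
|r| = √(5² + 3² + 0²) = √34 ≈ 5.831
|s| = √(2² + 3² + 0²) = √13 ≈ 3.606
cos θ = (r·s)/(|r||s|) = 19/(5.831·3.606) ≈ 0.9037
θ = arccos(0.9037) ≈ 25.35°

25.35°


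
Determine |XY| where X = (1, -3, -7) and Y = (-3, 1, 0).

d = √[(x₂-x₁)² + (y₂-y₁)² + (z₂-z₁)²]
  = √[(-4)² + 4² + 7²]
  = √[16 + 16 + 49]
  = √81
  ≈ 9

9


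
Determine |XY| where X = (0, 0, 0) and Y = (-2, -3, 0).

d = √[(x₂-x₁)² + (y₂-y₁)² + (z₂-z₁)²]
  = √[(-2)² + (-3)² + 0²]
  = √[4 + 9 + 0]
  = √13
  ≈ 3.606

3.606


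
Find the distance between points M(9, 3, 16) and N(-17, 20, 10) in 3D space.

d = √[(x₂-x₁)² + (y₂-y₁)² + (z₂-z₁)²]
  = √[(-26)² + 17² + (-6)²]
  = √[676 + 289 + 36]
  = √1001
  ≈ 31.64

31.64


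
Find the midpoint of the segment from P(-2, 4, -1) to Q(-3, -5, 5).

M = ((x₁+x₂)/2, (y₁+y₂)/2, (z₁+z₂)/2)
  = ((-2 - 3)/2, (4 - 5)/2, (-1 + 5)/2)
  = (-5/2, -1/2, 4/2)
  = (-2.5, -0.5, 2)

(-2.5, -0.5, 2)


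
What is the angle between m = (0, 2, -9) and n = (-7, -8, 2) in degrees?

m·n = 0·(-7) + 2·(-8) + (-9)·2 = 0 - 16 - 18 = -34
|m| = √(0² + 2² + (-9)²) = √85 ≈ 9.22
|n| = √((-7)² + (-8)² + 2²) = √117 ≈ 10.82
cos θ = (m·n)/(|m||n|) = -34/(9.22·10.82) ≈ -0.3409
θ = arccos(-0.3409) ≈ 109.9°

109.9°


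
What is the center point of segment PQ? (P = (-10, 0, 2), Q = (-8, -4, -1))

M = ((x₁+x₂)/2, (y₁+y₂)/2, (z₁+z₂)/2)
  = ((-10 - 8)/2, (0 - 4)/2, (2 - 1)/2)
  = (-18/2, -4/2, 1/2)
  = (-9, -2, 0.5)

(-9, -2, 0.5)


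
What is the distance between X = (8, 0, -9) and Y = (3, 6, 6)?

d = √[(x₂-x₁)² + (y₂-y₁)² + (z₂-z₁)²]
  = √[(-5)² + 6² + 15²]
  = √[25 + 36 + 225]
  = √286
  ≈ 16.91

16.91


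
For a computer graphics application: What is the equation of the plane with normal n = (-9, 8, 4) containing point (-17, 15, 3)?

The plane through P with normal n = (a, b, c) satisfies n·(r - P) = 0,
i.e. ax + by + cz = a·x₀ + b·y₀ + c·z₀.
d = (-9)·(-17) + 8·15 + 4·3
  = 153 + 120 + 12
  = 285
Equation: -9x + 8y + 4z = 285

-9x + 8y + 4z = 285


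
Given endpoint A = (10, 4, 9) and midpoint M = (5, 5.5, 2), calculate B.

B = 2M - A
  = (2·5 - 10, 2·5.5 - 4, 2·2 - 9)
  = (10 - 10, 11 - 4, 4 - 9)
  = (0, 7, -5)

(0, 7, -5)


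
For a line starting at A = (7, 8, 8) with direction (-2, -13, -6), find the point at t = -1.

P(t) = A + t·d
  = (7 + (-2)·(-1), 8 + (-13)·(-1), 8 + (-6)·(-1))
  = (7 + 2, 8 + 13, 8 + 6)
  = (9, 21, 14)

(9, 21, 14)


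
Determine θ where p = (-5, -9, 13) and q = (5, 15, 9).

p·q = (-5)·5 + (-9)·15 + 13·9 = -25 - 135 + 117 = -43
|p| = √((-5)² + (-9)² + 13²) = √275 ≈ 16.58
|q| = √(5² + 15² + 9²) = √331 ≈ 18.19
cos θ = (p·q)/(|p||q|) = -43/(16.58·18.19) ≈ -0.1425
θ = arccos(-0.1425) ≈ 98.19°

98.19°


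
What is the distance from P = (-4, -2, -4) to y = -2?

distance = |a·x₀ + b·y₀ + c·z₀ - d| / √(a² + b² + c²)
  = |0·(-4) + 1·(-2) + 0·(-4) - (-2)| / √(0² + 1² + 0²)
  = |0 - 2 + 0 + 2| / √(0 + 1 + 0)
  = |0| / √1
  = 0 / 1
  ≈ 0

0


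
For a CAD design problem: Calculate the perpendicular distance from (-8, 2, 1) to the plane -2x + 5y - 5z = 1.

distance = |a·x₀ + b·y₀ + c·z₀ - d| / √(a² + b² + c²)
  = |(-2)·(-8) + 5·2 + (-5)·1 - 1| / √((-2)² + 5² + (-5)²)
  = |16 + 10 - 5 - 1| / √(4 + 25 + 25)
  = |20| / √54
  = 20 / 7.348
  ≈ 2.722

2.722


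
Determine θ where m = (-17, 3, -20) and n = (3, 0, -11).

m·n = (-17)·3 + 3·0 + (-20)·(-11) = -51 + 0 + 220 = 169
|m| = √((-17)² + 3² + (-20)²) = √698 ≈ 26.42
|n| = √(3² + 0² + (-11)²) = √130 ≈ 11.4
cos θ = (m·n)/(|m||n|) = 169/(26.42·11.4) ≈ 0.561
θ = arccos(0.561) ≈ 55.87°

55.87°


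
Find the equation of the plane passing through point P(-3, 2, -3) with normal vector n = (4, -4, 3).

The plane through P with normal n = (a, b, c) satisfies n·(r - P) = 0,
i.e. ax + by + cz = a·x₀ + b·y₀ + c·z₀.
d = 4·(-3) + (-4)·2 + 3·(-3)
  = -12 - 8 - 9
  = -29
Equation: 4x - 4y + 3z = -29

4x - 4y + 3z = -29


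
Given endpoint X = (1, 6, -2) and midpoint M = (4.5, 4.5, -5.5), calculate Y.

Y = 2M - X
  = (2·4.5 - 1, 2·4.5 - 6, 2·(-5.5) - (-2))
  = (9 - 1, 9 - 6, -11 + 2)
  = (8, 3, -9)

(8, 3, -9)


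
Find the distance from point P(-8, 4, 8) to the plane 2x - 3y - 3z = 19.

distance = |a·x₀ + b·y₀ + c·z₀ - d| / √(a² + b² + c²)
  = |2·(-8) + (-3)·4 + (-3)·8 - 19| / √(2² + (-3)² + (-3)²)
  = |-16 - 12 - 24 - 19| / √(4 + 9 + 9)
  = |-71| / √22
  = 71 / 4.69
  ≈ 15.14

15.14


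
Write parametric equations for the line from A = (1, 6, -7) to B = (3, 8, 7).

Direction vector d = B - A = (3 - 1, 8 - 6, 7 + 7) = (2, 2, 14)
Parametric form r = A + t·d:
x = 1 + 2t, y = 6 + 2t, z = -7 + 14t

x = 1 + 2t, y = 6 + 2t, z = -7 + 14t


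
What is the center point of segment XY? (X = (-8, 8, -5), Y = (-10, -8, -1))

M = ((x₁+x₂)/2, (y₁+y₂)/2, (z₁+z₂)/2)
  = ((-8 - 10)/2, (8 - 8)/2, (-5 - 1)/2)
  = (-18/2, 0/2, -6/2)
  = (-9, 0, -3)

(-9, 0, -3)


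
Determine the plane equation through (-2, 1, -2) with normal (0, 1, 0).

The plane through P with normal n = (a, b, c) satisfies n·(r - P) = 0,
i.e. ax + by + cz = a·x₀ + b·y₀ + c·z₀.
d = 0·(-2) + 1·1 + 0·(-2)
  = 0 + 1 + 0
  = 1
Equation: y = 1

y = 1


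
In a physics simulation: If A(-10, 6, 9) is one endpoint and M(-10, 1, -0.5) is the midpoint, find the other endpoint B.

B = 2M - A
  = (2·(-10) - (-10), 2·1 - 6, 2·(-0.5) - 9)
  = (-20 + 10, 2 - 6, -1 - 9)
  = (-10, -4, -10)

(-10, -4, -10)


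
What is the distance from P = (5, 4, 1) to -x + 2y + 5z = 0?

distance = |a·x₀ + b·y₀ + c·z₀ - d| / √(a² + b² + c²)
  = |(-1)·5 + 2·4 + 5·1 - 0| / √((-1)² + 2² + 5²)
  = |-5 + 8 + 5 + 0| / √(1 + 4 + 25)
  = |8| / √30
  = 8 / 5.477
  ≈ 1.461

1.461


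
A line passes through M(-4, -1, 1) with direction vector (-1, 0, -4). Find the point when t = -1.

P(t) = M + t·d
  = (-4 + (-1)·(-1), -1 + 0·(-1), 1 + (-4)·(-1))
  = (-4 + 1, -1 + 0, 1 + 4)
  = (-3, -1, 5)

(-3, -1, 5)


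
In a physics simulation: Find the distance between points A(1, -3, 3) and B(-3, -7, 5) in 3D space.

d = √[(x₂-x₁)² + (y₂-y₁)² + (z₂-z₁)²]
  = √[(-4)² + (-4)² + 2²]
  = √[16 + 16 + 4]
  = √36
  ≈ 6

6


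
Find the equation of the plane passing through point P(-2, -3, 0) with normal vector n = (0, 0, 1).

The plane through P with normal n = (a, b, c) satisfies n·(r - P) = 0,
i.e. ax + by + cz = a·x₀ + b·y₀ + c·z₀.
d = 0·(-2) + 0·(-3) + 1·0
  = 0 + 0 + 0
  = 0
Equation: z = 0

z = 0


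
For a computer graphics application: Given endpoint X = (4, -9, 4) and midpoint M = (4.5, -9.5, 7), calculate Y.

Y = 2M - X
  = (2·4.5 - 4, 2·(-9.5) - (-9), 2·7 - 4)
  = (9 - 4, -19 + 9, 14 - 4)
  = (5, -10, 10)

(5, -10, 10)


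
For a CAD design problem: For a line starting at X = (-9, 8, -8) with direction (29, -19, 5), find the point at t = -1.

P(t) = X + t·d
  = (-9 + 29·(-1), 8 + (-19)·(-1), -8 + 5·(-1))
  = (-9 - 29, 8 + 19, -8 - 5)
  = (-38, 27, -13)

(-38, 27, -13)


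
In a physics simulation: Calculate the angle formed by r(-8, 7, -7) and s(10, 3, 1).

r·s = (-8)·10 + 7·3 + (-7)·1 = -80 + 21 - 7 = -66
|r| = √((-8)² + 7² + (-7)²) = √162 ≈ 12.73
|s| = √(10² + 3² + 1²) = √110 ≈ 10.49
cos θ = (r·s)/(|r||s|) = -66/(12.73·10.49) ≈ -0.4944
θ = arccos(-0.4944) ≈ 119.6°

119.6°


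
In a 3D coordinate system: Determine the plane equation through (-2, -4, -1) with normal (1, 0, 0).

The plane through P with normal n = (a, b, c) satisfies n·(r - P) = 0,
i.e. ax + by + cz = a·x₀ + b·y₀ + c·z₀.
d = 1·(-2) + 0·(-4) + 0·(-1)
  = -2 + 0 + 0
  = -2
Equation: x = -2

x = -2


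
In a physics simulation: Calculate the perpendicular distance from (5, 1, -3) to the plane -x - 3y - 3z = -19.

distance = |a·x₀ + b·y₀ + c·z₀ - d| / √(a² + b² + c²)
  = |(-1)·5 + (-3)·1 + (-3)·(-3) - (-19)| / √((-1)² + (-3)² + (-3)²)
  = |-5 - 3 + 9 + 19| / √(1 + 9 + 9)
  = |20| / √19
  = 20 / 4.359
  ≈ 4.588

4.588


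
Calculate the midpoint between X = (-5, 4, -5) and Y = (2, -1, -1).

M = ((x₁+x₂)/2, (y₁+y₂)/2, (z₁+z₂)/2)
  = ((-5 + 2)/2, (4 - 1)/2, (-5 - 1)/2)
  = (-3/2, 3/2, -6/2)
  = (-1.5, 1.5, -3)

(-1.5, 1.5, -3)


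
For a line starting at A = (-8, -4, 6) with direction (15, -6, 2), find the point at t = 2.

P(t) = A + t·d
  = (-8 + 15·2, -4 + (-6)·2, 6 + 2·2)
  = (-8 + 30, -4 - 12, 6 + 4)
  = (22, -16, 10)

(22, -16, 10)


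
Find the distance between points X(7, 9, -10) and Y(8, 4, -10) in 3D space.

d = √[(x₂-x₁)² + (y₂-y₁)² + (z₂-z₁)²]
  = √[1² + (-5)² + 0²]
  = √[1 + 25 + 0]
  = √26
  ≈ 5.099

5.099


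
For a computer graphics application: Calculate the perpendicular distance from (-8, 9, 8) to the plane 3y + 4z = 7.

distance = |a·x₀ + b·y₀ + c·z₀ - d| / √(a² + b² + c²)
  = |0·(-8) + 3·9 + 4·8 - 7| / √(0² + 3² + 4²)
  = |0 + 27 + 32 - 7| / √(0 + 9 + 16)
  = |52| / √25
  = 52 / 5
  ≈ 10.4

10.4


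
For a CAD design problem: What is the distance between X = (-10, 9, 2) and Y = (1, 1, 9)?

d = √[(x₂-x₁)² + (y₂-y₁)² + (z₂-z₁)²]
  = √[11² + (-8)² + 7²]
  = √[121 + 64 + 49]
  = √234
  ≈ 15.3

15.3


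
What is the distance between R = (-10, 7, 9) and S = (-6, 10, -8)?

d = √[(x₂-x₁)² + (y₂-y₁)² + (z₂-z₁)²]
  = √[4² + 3² + (-17)²]
  = √[16 + 9 + 289]
  = √314
  ≈ 17.72

17.72


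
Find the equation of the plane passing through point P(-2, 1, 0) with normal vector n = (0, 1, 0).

The plane through P with normal n = (a, b, c) satisfies n·(r - P) = 0,
i.e. ax + by + cz = a·x₀ + b·y₀ + c·z₀.
d = 0·(-2) + 1·1 + 0·0
  = 0 + 1 + 0
  = 1
Equation: y = 1

y = 1


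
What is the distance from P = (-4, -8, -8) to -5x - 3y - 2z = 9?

distance = |a·x₀ + b·y₀ + c·z₀ - d| / √(a² + b² + c²)
  = |(-5)·(-4) + (-3)·(-8) + (-2)·(-8) - 9| / √((-5)² + (-3)² + (-2)²)
  = |20 + 24 + 16 - 9| / √(25 + 9 + 4)
  = |51| / √38
  = 51 / 6.164
  ≈ 8.273

8.273


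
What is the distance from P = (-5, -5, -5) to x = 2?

distance = |a·x₀ + b·y₀ + c·z₀ - d| / √(a² + b² + c²)
  = |1·(-5) + 0·(-5) + 0·(-5) - 2| / √(1² + 0² + 0²)
  = |-5 + 0 + 0 - 2| / √(1 + 0 + 0)
  = |-7| / √1
  = 7 / 1
  ≈ 7

7


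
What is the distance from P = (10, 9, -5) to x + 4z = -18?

distance = |a·x₀ + b·y₀ + c·z₀ - d| / √(a² + b² + c²)
  = |1·10 + 0·9 + 4·(-5) - (-18)| / √(1² + 0² + 4²)
  = |10 + 0 - 20 + 18| / √(1 + 0 + 16)
  = |8| / √17
  = 8 / 4.123
  ≈ 1.94

1.94


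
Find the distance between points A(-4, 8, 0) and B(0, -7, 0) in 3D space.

d = √[(x₂-x₁)² + (y₂-y₁)² + (z₂-z₁)²]
  = √[4² + (-15)² + 0²]
  = √[16 + 225 + 0]
  = √241
  ≈ 15.52

15.52


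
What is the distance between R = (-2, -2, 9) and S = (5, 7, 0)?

d = √[(x₂-x₁)² + (y₂-y₁)² + (z₂-z₁)²]
  = √[7² + 9² + (-9)²]
  = √[49 + 81 + 81]
  = √211
  ≈ 14.53

14.53


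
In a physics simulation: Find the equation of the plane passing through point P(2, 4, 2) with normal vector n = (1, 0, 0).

The plane through P with normal n = (a, b, c) satisfies n·(r - P) = 0,
i.e. ax + by + cz = a·x₀ + b·y₀ + c·z₀.
d = 1·2 + 0·4 + 0·2
  = 2 + 0 + 0
  = 2
Equation: x = 2

x = 2


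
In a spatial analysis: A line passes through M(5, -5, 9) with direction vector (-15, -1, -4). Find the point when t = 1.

P(t) = M + t·d
  = (5 + (-15)·1, -5 + (-1)·1, 9 + (-4)·1)
  = (5 - 15, -5 - 1, 9 - 4)
  = (-10, -6, 5)

(-10, -6, 5)


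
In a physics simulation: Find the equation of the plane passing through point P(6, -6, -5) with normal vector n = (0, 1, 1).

The plane through P with normal n = (a, b, c) satisfies n·(r - P) = 0,
i.e. ax + by + cz = a·x₀ + b·y₀ + c·z₀.
d = 0·6 + 1·(-6) + 1·(-5)
  = 0 - 6 - 5
  = -11
Equation: y + z = -11

y + z = -11


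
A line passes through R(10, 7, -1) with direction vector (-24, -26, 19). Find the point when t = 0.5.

P(t) = R + t·d
  = (10 + (-24)·0.5, 7 + (-26)·0.5, -1 + 19·0.5)
  = (10 - 12, 7 - 13, -1 + 9.5)
  = (-2, -6, 8.5)

(-2, -6, 8.5)


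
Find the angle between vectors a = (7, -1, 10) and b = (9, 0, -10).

a·b = 7·9 + (-1)·0 + 10·(-10) = 63 + 0 - 100 = -37
|a| = √(7² + (-1)² + 10²) = √150 ≈ 12.25
|b| = √(9² + 0² + (-10)²) = √181 ≈ 13.45
cos θ = (a·b)/(|a||b|) = -37/(12.25·13.45) ≈ -0.2246
θ = arccos(-0.2246) ≈ 103°

103°


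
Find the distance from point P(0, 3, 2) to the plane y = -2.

distance = |a·x₀ + b·y₀ + c·z₀ - d| / √(a² + b² + c²)
  = |0·0 + 1·3 + 0·2 - (-2)| / √(0² + 1² + 0²)
  = |0 + 3 + 0 + 2| / √(0 + 1 + 0)
  = |5| / √1
  = 5 / 1
  ≈ 5

5


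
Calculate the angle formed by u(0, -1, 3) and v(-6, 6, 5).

u·v = 0·(-6) + (-1)·6 + 3·5 = 0 - 6 + 15 = 9
|u| = √(0² + (-1)² + 3²) = √10 ≈ 3.162
|v| = √((-6)² + 6² + 5²) = √97 ≈ 9.849
cos θ = (u·v)/(|u||v|) = 9/(3.162·9.849) ≈ 0.289
θ = arccos(0.289) ≈ 73.2°

73.2°


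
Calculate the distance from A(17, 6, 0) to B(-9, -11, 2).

d = √[(x₂-x₁)² + (y₂-y₁)² + (z₂-z₁)²]
  = √[(-26)² + (-17)² + 2²]
  = √[676 + 289 + 4]
  = √969
  ≈ 31.13

31.13


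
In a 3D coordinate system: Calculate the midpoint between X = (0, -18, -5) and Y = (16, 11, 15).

M = ((x₁+x₂)/2, (y₁+y₂)/2, (z₁+z₂)/2)
  = ((0 + 16)/2, (-18 + 11)/2, (-5 + 15)/2)
  = (16/2, -7/2, 10/2)
  = (8, -3.5, 5)

(8, -3.5, 5)


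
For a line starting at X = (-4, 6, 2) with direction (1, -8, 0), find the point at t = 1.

P(t) = X + t·d
  = (-4 + 1·1, 6 + (-8)·1, 2 + 0·1)
  = (-4 + 1, 6 - 8, 2 + 0)
  = (-3, -2, 2)

(-3, -2, 2)


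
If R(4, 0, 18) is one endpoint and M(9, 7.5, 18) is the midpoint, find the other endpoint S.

S = 2M - R
  = (2·9 - 4, 2·7.5 - 0, 2·18 - 18)
  = (18 - 4, 15 + 0, 36 - 18)
  = (14, 15, 18)

(14, 15, 18)


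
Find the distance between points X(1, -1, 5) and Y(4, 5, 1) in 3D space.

d = √[(x₂-x₁)² + (y₂-y₁)² + (z₂-z₁)²]
  = √[3² + 6² + (-4)²]
  = √[9 + 36 + 16]
  = √61
  ≈ 7.81

7.81


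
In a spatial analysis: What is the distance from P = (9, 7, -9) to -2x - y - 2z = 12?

distance = |a·x₀ + b·y₀ + c·z₀ - d| / √(a² + b² + c²)
  = |(-2)·9 + (-1)·7 + (-2)·(-9) - 12| / √((-2)² + (-1)² + (-2)²)
  = |-18 - 7 + 18 - 12| / √(4 + 1 + 4)
  = |-19| / √9
  = 19 / 3
  ≈ 6.333

6.333


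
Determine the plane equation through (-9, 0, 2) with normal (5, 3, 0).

The plane through P with normal n = (a, b, c) satisfies n·(r - P) = 0,
i.e. ax + by + cz = a·x₀ + b·y₀ + c·z₀.
d = 5·(-9) + 3·0 + 0·2
  = -45 + 0 + 0
  = -45
Equation: 5x + 3y = -45

5x + 3y = -45


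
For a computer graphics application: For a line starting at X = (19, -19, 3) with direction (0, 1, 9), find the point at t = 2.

P(t) = X + t·d
  = (19 + 0·2, -19 + 1·2, 3 + 9·2)
  = (19 + 0, -19 + 2, 3 + 18)
  = (19, -17, 21)

(19, -17, 21)


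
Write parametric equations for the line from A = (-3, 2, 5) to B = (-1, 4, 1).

Direction vector d = B - A = (-1 + 3, 4 - 2, 1 - 5) = (2, 2, -4)
Parametric form r = A + t·d:
x = -3 + 2t, y = 2 + 2t, z = 5 - 4t

x = -3 + 2t, y = 2 + 2t, z = 5 - 4t


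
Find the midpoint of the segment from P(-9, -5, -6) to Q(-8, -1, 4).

M = ((x₁+x₂)/2, (y₁+y₂)/2, (z₁+z₂)/2)
  = ((-9 - 8)/2, (-5 - 1)/2, (-6 + 4)/2)
  = (-17/2, -6/2, -2/2)
  = (-8.5, -3, -1)

(-8.5, -3, -1)


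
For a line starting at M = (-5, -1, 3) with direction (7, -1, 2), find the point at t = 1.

P(t) = M + t·d
  = (-5 + 7·1, -1 + (-1)·1, 3 + 2·1)
  = (-5 + 7, -1 - 1, 3 + 2)
  = (2, -2, 5)

(2, -2, 5)


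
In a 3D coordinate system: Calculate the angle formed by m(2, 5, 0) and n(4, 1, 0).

m·n = 2·4 + 5·1 + 0·0 = 8 + 5 + 0 = 13
|m| = √(2² + 5² + 0²) = √29 ≈ 5.385
|n| = √(4² + 1² + 0²) = √17 ≈ 4.123
cos θ = (m·n)/(|m||n|) = 13/(5.385·4.123) ≈ 0.5855
θ = arccos(0.5855) ≈ 54.16°

54.16°


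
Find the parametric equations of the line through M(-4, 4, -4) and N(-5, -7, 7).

Direction vector d = N - M = (-5 + 4, -7 - 4, 7 + 4) = (-1, -11, 11)
Parametric form r = M + t·d:
x = -4 - t, y = 4 - 11t, z = -4 + 11t

x = -4 - t, y = 4 - 11t, z = -4 + 11t


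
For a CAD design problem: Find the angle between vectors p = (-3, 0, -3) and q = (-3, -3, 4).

p·q = (-3)·(-3) + 0·(-3) + (-3)·4 = 9 + 0 - 12 = -3
|p| = √((-3)² + 0² + (-3)²) = √18 ≈ 4.243
|q| = √((-3)² + (-3)² + 4²) = √34 ≈ 5.831
cos θ = (p·q)/(|p||q|) = -3/(4.243·5.831) ≈ -0.1213
θ = arccos(-0.1213) ≈ 96.97°

96.97°


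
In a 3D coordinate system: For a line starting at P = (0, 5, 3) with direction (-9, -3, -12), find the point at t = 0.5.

P(t) = P + t·d
  = (0 + (-9)·0.5, 5 + (-3)·0.5, 3 + (-12)·0.5)
  = (0 - 4.5, 5 - 1.5, 3 - 6)
  = (-4.5, 3.5, -3)

(-4.5, 3.5, -3)


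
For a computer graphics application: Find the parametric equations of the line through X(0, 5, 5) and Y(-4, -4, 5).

Direction vector d = Y - X = (-4 + 0, -4 - 5, 5 - 5) = (-4, -9, 0)
Parametric form r = X + t·d:
x = 0 - 4t, y = 5 - 9t, z = 5

x = 0 - 4t, y = 5 - 9t, z = 5


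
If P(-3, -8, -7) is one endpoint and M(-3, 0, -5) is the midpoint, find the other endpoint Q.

Q = 2M - P
  = (2·(-3) - (-3), 2·0 - (-8), 2·(-5) - (-7))
  = (-6 + 3, 0 + 8, -10 + 7)
  = (-3, 8, -3)

(-3, 8, -3)


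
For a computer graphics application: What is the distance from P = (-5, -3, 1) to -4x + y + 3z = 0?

distance = |a·x₀ + b·y₀ + c·z₀ - d| / √(a² + b² + c²)
  = |(-4)·(-5) + 1·(-3) + 3·1 - 0| / √((-4)² + 1² + 3²)
  = |20 - 3 + 3 + 0| / √(16 + 1 + 9)
  = |20| / √26
  = 20 / 5.099
  ≈ 3.922

3.922


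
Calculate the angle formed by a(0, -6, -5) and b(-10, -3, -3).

a·b = 0·(-10) + (-6)·(-3) + (-5)·(-3) = 0 + 18 + 15 = 33
|a| = √(0² + (-6)² + (-5)²) = √61 ≈ 7.81
|b| = √((-10)² + (-3)² + (-3)²) = √118 ≈ 10.86
cos θ = (a·b)/(|a||b|) = 33/(7.81·10.86) ≈ 0.389
θ = arccos(0.389) ≈ 67.11°

67.11°


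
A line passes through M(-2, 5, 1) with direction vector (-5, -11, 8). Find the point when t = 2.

P(t) = M + t·d
  = (-2 + (-5)·2, 5 + (-11)·2, 1 + 8·2)
  = (-2 - 10, 5 - 22, 1 + 16)
  = (-12, -17, 17)

(-12, -17, 17)


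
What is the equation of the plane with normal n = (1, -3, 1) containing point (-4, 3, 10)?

The plane through P with normal n = (a, b, c) satisfies n·(r - P) = 0,
i.e. ax + by + cz = a·x₀ + b·y₀ + c·z₀.
d = 1·(-4) + (-3)·3 + 1·10
  = -4 - 9 + 10
  = -3
Equation: x - 3y + z = -3

x - 3y + z = -3


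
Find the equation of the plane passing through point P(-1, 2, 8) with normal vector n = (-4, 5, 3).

The plane through P with normal n = (a, b, c) satisfies n·(r - P) = 0,
i.e. ax + by + cz = a·x₀ + b·y₀ + c·z₀.
d = (-4)·(-1) + 5·2 + 3·8
  = 4 + 10 + 24
  = 38
Equation: -4x + 5y + 3z = 38

-4x + 5y + 3z = 38


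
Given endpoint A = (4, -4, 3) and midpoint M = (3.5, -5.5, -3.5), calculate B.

B = 2M - A
  = (2·3.5 - 4, 2·(-5.5) - (-4), 2·(-3.5) - 3)
  = (7 - 4, -11 + 4, -7 - 3)
  = (3, -7, -10)

(3, -7, -10)


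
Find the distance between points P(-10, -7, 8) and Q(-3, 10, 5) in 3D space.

d = √[(x₂-x₁)² + (y₂-y₁)² + (z₂-z₁)²]
  = √[7² + 17² + (-3)²]
  = √[49 + 289 + 9]
  = √347
  ≈ 18.63

18.63


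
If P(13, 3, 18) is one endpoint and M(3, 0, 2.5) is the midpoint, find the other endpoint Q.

Q = 2M - P
  = (2·3 - 13, 2·0 - 3, 2·2.5 - 18)
  = (6 - 13, 0 - 3, 5 - 18)
  = (-7, -3, -13)

(-7, -3, -13)


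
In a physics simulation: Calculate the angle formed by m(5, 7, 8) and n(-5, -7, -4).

m·n = 5·(-5) + 7·(-7) + 8·(-4) = -25 - 49 - 32 = -106
|m| = √(5² + 7² + 8²) = √138 ≈ 11.75
|n| = √((-5)² + (-7)² + (-4)²) = √90 ≈ 9.487
cos θ = (m·n)/(|m||n|) = -106/(11.75·9.487) ≈ -0.9511
θ = arccos(-0.9511) ≈ 162°

162°


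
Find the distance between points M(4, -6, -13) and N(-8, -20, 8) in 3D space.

d = √[(x₂-x₁)² + (y₂-y₁)² + (z₂-z₁)²]
  = √[(-12)² + (-14)² + 21²]
  = √[144 + 196 + 441]
  = √781
  ≈ 27.95

27.95


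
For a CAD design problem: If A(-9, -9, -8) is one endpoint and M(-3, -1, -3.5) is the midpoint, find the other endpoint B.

B = 2M - A
  = (2·(-3) - (-9), 2·(-1) - (-9), 2·(-3.5) - (-8))
  = (-6 + 9, -2 + 9, -7 + 8)
  = (3, 7, 1)

(3, 7, 1)


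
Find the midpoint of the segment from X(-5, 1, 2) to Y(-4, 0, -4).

M = ((x₁+x₂)/2, (y₁+y₂)/2, (z₁+z₂)/2)
  = ((-5 - 4)/2, (1 + 0)/2, (2 - 4)/2)
  = (-9/2, 1/2, -2/2)
  = (-4.5, 0.5, -1)

(-4.5, 0.5, -1)


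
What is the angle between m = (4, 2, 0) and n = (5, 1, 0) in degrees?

m·n = 4·5 + 2·1 + 0·0 = 20 + 2 + 0 = 22
|m| = √(4² + 2² + 0²) = √20 ≈ 4.472
|n| = √(5² + 1² + 0²) = √26 ≈ 5.099
cos θ = (m·n)/(|m||n|) = 22/(4.472·5.099) ≈ 0.9648
θ = arccos(0.9648) ≈ 15.26°

15.26°


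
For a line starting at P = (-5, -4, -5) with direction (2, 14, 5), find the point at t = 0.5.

P(t) = P + t·d
  = (-5 + 2·0.5, -4 + 14·0.5, -5 + 5·0.5)
  = (-5 + 1, -4 + 7, -5 + 2.5)
  = (-4, 3, -2.5)

(-4, 3, -2.5)


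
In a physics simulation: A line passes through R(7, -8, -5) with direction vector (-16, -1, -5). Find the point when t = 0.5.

P(t) = R + t·d
  = (7 + (-16)·0.5, -8 + (-1)·0.5, -5 + (-5)·0.5)
  = (7 - 8, -8 - 0.5, -5 - 2.5)
  = (-1, -8.5, -7.5)

(-1, -8.5, -7.5)


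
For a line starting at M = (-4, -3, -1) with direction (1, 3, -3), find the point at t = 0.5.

P(t) = M + t·d
  = (-4 + 1·0.5, -3 + 3·0.5, -1 + (-3)·0.5)
  = (-4 + 0.5, -3 + 1.5, -1 - 1.5)
  = (-3.5, -1.5, -2.5)

(-3.5, -1.5, -2.5)


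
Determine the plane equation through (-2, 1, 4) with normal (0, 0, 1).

The plane through P with normal n = (a, b, c) satisfies n·(r - P) = 0,
i.e. ax + by + cz = a·x₀ + b·y₀ + c·z₀.
d = 0·(-2) + 0·1 + 1·4
  = 0 + 0 + 4
  = 4
Equation: z = 4

z = 4


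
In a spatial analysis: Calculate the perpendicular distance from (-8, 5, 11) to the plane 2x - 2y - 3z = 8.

distance = |a·x₀ + b·y₀ + c·z₀ - d| / √(a² + b² + c²)
  = |2·(-8) + (-2)·5 + (-3)·11 - 8| / √(2² + (-2)² + (-3)²)
  = |-16 - 10 - 33 - 8| / √(4 + 4 + 9)
  = |-67| / √17
  = 67 / 4.123
  ≈ 16.25

16.25


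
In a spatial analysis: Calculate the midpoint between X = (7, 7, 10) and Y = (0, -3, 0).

M = ((x₁+x₂)/2, (y₁+y₂)/2, (z₁+z₂)/2)
  = ((7 + 0)/2, (7 - 3)/2, (10 + 0)/2)
  = (7/2, 4/2, 10/2)
  = (3.5, 2, 5)

(3.5, 2, 5)


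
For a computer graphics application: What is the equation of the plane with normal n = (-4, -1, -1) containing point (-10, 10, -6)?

The plane through P with normal n = (a, b, c) satisfies n·(r - P) = 0,
i.e. ax + by + cz = a·x₀ + b·y₀ + c·z₀.
d = (-4)·(-10) + (-1)·10 + (-1)·(-6)
  = 40 - 10 + 6
  = 36
Equation: -4x - y - z = 36

-4x - y - z = 36


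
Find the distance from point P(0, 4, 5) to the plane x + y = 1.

distance = |a·x₀ + b·y₀ + c·z₀ - d| / √(a² + b² + c²)
  = |1·0 + 1·4 + 0·5 - 1| / √(1² + 1² + 0²)
  = |0 + 4 + 0 - 1| / √(1 + 1 + 0)
  = |3| / √2
  = 3 / 1.414
  ≈ 2.121

2.121


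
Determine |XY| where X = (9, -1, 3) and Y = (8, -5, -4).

d = √[(x₂-x₁)² + (y₂-y₁)² + (z₂-z₁)²]
  = √[(-1)² + (-4)² + (-7)²]
  = √[1 + 16 + 49]
  = √66
  ≈ 8.124

8.124


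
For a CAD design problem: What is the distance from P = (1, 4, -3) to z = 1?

distance = |a·x₀ + b·y₀ + c·z₀ - d| / √(a² + b² + c²)
  = |0·1 + 0·4 + 1·(-3) - 1| / √(0² + 0² + 1²)
  = |0 + 0 - 3 - 1| / √(0 + 0 + 1)
  = |-4| / √1
  = 4 / 1
  ≈ 4

4


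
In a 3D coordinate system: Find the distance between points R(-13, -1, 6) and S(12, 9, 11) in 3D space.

d = √[(x₂-x₁)² + (y₂-y₁)² + (z₂-z₁)²]
  = √[25² + 10² + 5²]
  = √[625 + 100 + 25]
  = √750
  ≈ 27.39

27.39


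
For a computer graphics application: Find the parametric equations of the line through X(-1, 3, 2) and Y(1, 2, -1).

Direction vector d = Y - X = (1 + 1, 2 - 3, -1 - 2) = (2, -1, -3)
Parametric form r = X + t·d:
x = -1 + 2t, y = 3 - t, z = 2 - 3t

x = -1 + 2t, y = 3 - t, z = 2 - 3t


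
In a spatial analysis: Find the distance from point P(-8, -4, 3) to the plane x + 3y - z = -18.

distance = |a·x₀ + b·y₀ + c·z₀ - d| / √(a² + b² + c²)
  = |1·(-8) + 3·(-4) + (-1)·3 - (-18)| / √(1² + 3² + (-1)²)
  = |-8 - 12 - 3 + 18| / √(1 + 9 + 1)
  = |-5| / √11
  = 5 / 3.317
  ≈ 1.508

1.508


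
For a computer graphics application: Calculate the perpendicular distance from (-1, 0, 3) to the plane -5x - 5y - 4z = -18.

distance = |a·x₀ + b·y₀ + c·z₀ - d| / √(a² + b² + c²)
  = |(-5)·(-1) + (-5)·0 + (-4)·3 - (-18)| / √((-5)² + (-5)² + (-4)²)
  = |5 + 0 - 12 + 18| / √(25 + 25 + 16)
  = |11| / √66
  = 11 / 8.124
  ≈ 1.354

1.354


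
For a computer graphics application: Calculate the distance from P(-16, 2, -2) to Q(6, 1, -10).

d = √[(x₂-x₁)² + (y₂-y₁)² + (z₂-z₁)²]
  = √[22² + (-1)² + (-8)²]
  = √[484 + 1 + 64]
  = √549
  ≈ 23.43

23.43


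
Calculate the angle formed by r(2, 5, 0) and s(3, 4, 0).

r·s = 2·3 + 5·4 + 0·0 = 6 + 20 + 0 = 26
|r| = √(2² + 5² + 0²) = √29 ≈ 5.385
|s| = √(3² + 4² + 0²) = √25 ≈ 5
cos θ = (r·s)/(|r||s|) = 26/(5.385·5) ≈ 0.9656
θ = arccos(0.9656) ≈ 15.07°

15.07°


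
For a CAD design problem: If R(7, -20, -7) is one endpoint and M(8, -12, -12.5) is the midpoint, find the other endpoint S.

S = 2M - R
  = (2·8 - 7, 2·(-12) - (-20), 2·(-12.5) - (-7))
  = (16 - 7, -24 + 20, -25 + 7)
  = (9, -4, -18)

(9, -4, -18)


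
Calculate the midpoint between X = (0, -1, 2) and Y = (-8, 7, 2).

M = ((x₁+x₂)/2, (y₁+y₂)/2, (z₁+z₂)/2)
  = ((0 - 8)/2, (-1 + 7)/2, (2 + 2)/2)
  = (-8/2, 6/2, 4/2)
  = (-4, 3, 2)

(-4, 3, 2)


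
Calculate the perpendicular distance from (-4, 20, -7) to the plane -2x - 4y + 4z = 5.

distance = |a·x₀ + b·y₀ + c·z₀ - d| / √(a² + b² + c²)
  = |(-2)·(-4) + (-4)·20 + 4·(-7) - 5| / √((-2)² + (-4)² + 4²)
  = |8 - 80 - 28 - 5| / √(4 + 16 + 16)
  = |-105| / √36
  = 105 / 6
  ≈ 17.5

17.5


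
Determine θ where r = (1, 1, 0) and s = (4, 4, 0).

r·s = 1·4 + 1·4 + 0·0 = 4 + 4 + 0 = 8
|r| = √(1² + 1² + 0²) = √2 ≈ 1.414
|s| = √(4² + 4² + 0²) = √32 ≈ 5.657
cos θ = (r·s)/(|r||s|) = 8/(1.414·5.657) ≈ 1
θ = arccos(1) ≈ 0°

0°


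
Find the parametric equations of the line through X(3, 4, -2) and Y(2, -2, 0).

Direction vector d = Y - X = (2 - 3, -2 - 4, 0 + 2) = (-1, -6, 2)
Parametric form r = X + t·d:
x = 3 - t, y = 4 - 6t, z = -2 + 2t

x = 3 - t, y = 4 - 6t, z = -2 + 2t


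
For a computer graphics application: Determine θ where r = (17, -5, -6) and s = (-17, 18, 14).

r·s = 17·(-17) + (-5)·18 + (-6)·14 = -289 - 90 - 84 = -463
|r| = √(17² + (-5)² + (-6)²) = √350 ≈ 18.71
|s| = √((-17)² + 18² + 14²) = √809 ≈ 28.44
cos θ = (r·s)/(|r||s|) = -463/(18.71·28.44) ≈ -0.8701
θ = arccos(-0.8701) ≈ 150.5°

150.5°


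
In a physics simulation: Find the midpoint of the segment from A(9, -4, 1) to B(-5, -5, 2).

M = ((x₁+x₂)/2, (y₁+y₂)/2, (z₁+z₂)/2)
  = ((9 - 5)/2, (-4 - 5)/2, (1 + 2)/2)
  = (4/2, -9/2, 3/2)
  = (2, -4.5, 1.5)

(2, -4.5, 1.5)


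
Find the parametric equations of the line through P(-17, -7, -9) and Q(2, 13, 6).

Direction vector d = Q - P = (2 + 17, 13 + 7, 6 + 9) = (19, 20, 15)
Parametric form r = P + t·d:
x = -17 + 19t, y = -7 + 20t, z = -9 + 15t

x = -17 + 19t, y = -7 + 20t, z = -9 + 15t


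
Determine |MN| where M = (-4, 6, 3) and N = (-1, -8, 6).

d = √[(x₂-x₁)² + (y₂-y₁)² + (z₂-z₁)²]
  = √[3² + (-14)² + 3²]
  = √[9 + 196 + 9]
  = √214
  ≈ 14.63

14.63


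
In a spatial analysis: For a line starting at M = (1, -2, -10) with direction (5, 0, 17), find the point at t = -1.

P(t) = M + t·d
  = (1 + 5·(-1), -2 + 0·(-1), -10 + 17·(-1))
  = (1 - 5, -2 + 0, -10 - 17)
  = (-4, -2, -27)

(-4, -2, -27)


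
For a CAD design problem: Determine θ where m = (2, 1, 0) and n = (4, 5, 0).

m·n = 2·4 + 1·5 + 0·0 = 8 + 5 + 0 = 13
|m| = √(2² + 1² + 0²) = √5 ≈ 2.236
|n| = √(4² + 5² + 0²) = √41 ≈ 6.403
cos θ = (m·n)/(|m||n|) = 13/(2.236·6.403) ≈ 0.908
θ = arccos(0.908) ≈ 24.78°

24.78°


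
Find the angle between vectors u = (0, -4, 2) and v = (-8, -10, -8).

u·v = 0·(-8) + (-4)·(-10) + 2·(-8) = 0 + 40 - 16 = 24
|u| = √(0² + (-4)² + 2²) = √20 ≈ 4.472
|v| = √((-8)² + (-10)² + (-8)²) = √228 ≈ 15.1
cos θ = (u·v)/(|u||v|) = 24/(4.472·15.1) ≈ 0.3554
θ = arccos(0.3554) ≈ 69.18°

69.18°


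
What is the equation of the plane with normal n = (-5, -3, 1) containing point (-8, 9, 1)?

The plane through P with normal n = (a, b, c) satisfies n·(r - P) = 0,
i.e. ax + by + cz = a·x₀ + b·y₀ + c·z₀.
d = (-5)·(-8) + (-3)·9 + 1·1
  = 40 - 27 + 1
  = 14
Equation: -5x - 3y + z = 14

-5x - 3y + z = 14


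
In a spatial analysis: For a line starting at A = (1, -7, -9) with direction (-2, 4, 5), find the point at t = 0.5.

P(t) = A + t·d
  = (1 + (-2)·0.5, -7 + 4·0.5, -9 + 5·0.5)
  = (1 - 1, -7 + 2, -9 + 2.5)
  = (0, -5, -6.5)

(0, -5, -6.5)


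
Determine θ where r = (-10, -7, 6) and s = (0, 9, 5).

r·s = (-10)·0 + (-7)·9 + 6·5 = 0 - 63 + 30 = -33
|r| = √((-10)² + (-7)² + 6²) = √185 ≈ 13.6
|s| = √(0² + 9² + 5²) = √106 ≈ 10.3
cos θ = (r·s)/(|r||s|) = -33/(13.6·10.3) ≈ -0.2357
θ = arccos(-0.2357) ≈ 103.6°

103.6°


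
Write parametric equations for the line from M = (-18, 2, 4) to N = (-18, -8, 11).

Direction vector d = N - M = (-18 + 18, -8 - 2, 11 - 4) = (0, -10, 7)
Parametric form r = M + t·d:
x = -18, y = 2 - 10t, z = 4 + 7t

x = -18, y = 2 - 10t, z = 4 + 7t


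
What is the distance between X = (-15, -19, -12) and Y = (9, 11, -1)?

d = √[(x₂-x₁)² + (y₂-y₁)² + (z₂-z₁)²]
  = √[24² + 30² + 11²]
  = √[576 + 900 + 121]
  = √1597
  ≈ 39.96

39.96


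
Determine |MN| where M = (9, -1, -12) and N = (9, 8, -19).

d = √[(x₂-x₁)² + (y₂-y₁)² + (z₂-z₁)²]
  = √[0² + 9² + (-7)²]
  = √[0 + 81 + 49]
  = √130
  ≈ 11.4

11.4


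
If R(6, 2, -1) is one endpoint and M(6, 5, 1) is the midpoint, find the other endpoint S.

S = 2M - R
  = (2·6 - 6, 2·5 - 2, 2·1 - (-1))
  = (12 - 6, 10 - 2, 2 + 1)
  = (6, 8, 3)

(6, 8, 3)


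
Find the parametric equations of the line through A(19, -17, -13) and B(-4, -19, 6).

Direction vector d = B - A = (-4 - 19, -19 + 17, 6 + 13) = (-23, -2, 19)
Parametric form r = A + t·d:
x = 19 - 23t, y = -17 - 2t, z = -13 + 19t

x = 19 - 23t, y = -17 - 2t, z = -13 + 19t


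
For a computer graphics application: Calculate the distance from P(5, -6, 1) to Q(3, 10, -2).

d = √[(x₂-x₁)² + (y₂-y₁)² + (z₂-z₁)²]
  = √[(-2)² + 16² + (-3)²]
  = √[4 + 256 + 9]
  = √269
  ≈ 16.4

16.4


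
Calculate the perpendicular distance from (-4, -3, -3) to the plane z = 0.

distance = |a·x₀ + b·y₀ + c·z₀ - d| / √(a² + b² + c²)
  = |0·(-4) + 0·(-3) + 1·(-3) - 0| / √(0² + 0² + 1²)
  = |0 + 0 - 3 + 0| / √(0 + 0 + 1)
  = |-3| / √1
  = 3 / 1
  ≈ 3

3


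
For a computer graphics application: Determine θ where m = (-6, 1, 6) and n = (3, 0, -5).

m·n = (-6)·3 + 1·0 + 6·(-5) = -18 + 0 - 30 = -48
|m| = √((-6)² + 1² + 6²) = √73 ≈ 8.544
|n| = √(3² + 0² + (-5)²) = √34 ≈ 5.831
cos θ = (m·n)/(|m||n|) = -48/(8.544·5.831) ≈ -0.9635
θ = arccos(-0.9635) ≈ 164.5°

164.5°
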